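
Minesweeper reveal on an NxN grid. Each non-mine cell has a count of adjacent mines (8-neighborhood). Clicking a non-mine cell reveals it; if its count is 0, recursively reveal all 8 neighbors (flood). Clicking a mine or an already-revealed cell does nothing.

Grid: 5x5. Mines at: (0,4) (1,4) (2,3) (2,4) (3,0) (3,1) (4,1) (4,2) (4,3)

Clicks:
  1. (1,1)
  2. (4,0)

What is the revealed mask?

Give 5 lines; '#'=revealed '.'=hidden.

Answer: ####.
####.
###..
.....
#....

Derivation:
Click 1 (1,1) count=0: revealed 11 new [(0,0) (0,1) (0,2) (0,3) (1,0) (1,1) (1,2) (1,3) (2,0) (2,1) (2,2)] -> total=11
Click 2 (4,0) count=3: revealed 1 new [(4,0)] -> total=12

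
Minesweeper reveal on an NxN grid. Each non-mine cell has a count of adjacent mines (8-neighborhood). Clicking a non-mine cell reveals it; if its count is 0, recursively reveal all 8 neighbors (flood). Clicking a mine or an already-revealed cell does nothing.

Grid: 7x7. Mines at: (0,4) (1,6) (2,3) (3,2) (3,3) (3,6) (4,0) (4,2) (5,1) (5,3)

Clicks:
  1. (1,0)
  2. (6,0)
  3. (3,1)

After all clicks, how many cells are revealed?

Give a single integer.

Answer: 14

Derivation:
Click 1 (1,0) count=0: revealed 13 new [(0,0) (0,1) (0,2) (0,3) (1,0) (1,1) (1,2) (1,3) (2,0) (2,1) (2,2) (3,0) (3,1)] -> total=13
Click 2 (6,0) count=1: revealed 1 new [(6,0)] -> total=14
Click 3 (3,1) count=3: revealed 0 new [(none)] -> total=14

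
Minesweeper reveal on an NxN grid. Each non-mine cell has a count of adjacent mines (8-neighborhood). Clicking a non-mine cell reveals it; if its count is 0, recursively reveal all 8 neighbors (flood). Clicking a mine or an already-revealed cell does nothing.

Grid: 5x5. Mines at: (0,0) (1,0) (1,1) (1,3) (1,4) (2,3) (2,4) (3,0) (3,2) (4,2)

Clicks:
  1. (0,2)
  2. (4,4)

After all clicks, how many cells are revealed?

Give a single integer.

Click 1 (0,2) count=2: revealed 1 new [(0,2)] -> total=1
Click 2 (4,4) count=0: revealed 4 new [(3,3) (3,4) (4,3) (4,4)] -> total=5

Answer: 5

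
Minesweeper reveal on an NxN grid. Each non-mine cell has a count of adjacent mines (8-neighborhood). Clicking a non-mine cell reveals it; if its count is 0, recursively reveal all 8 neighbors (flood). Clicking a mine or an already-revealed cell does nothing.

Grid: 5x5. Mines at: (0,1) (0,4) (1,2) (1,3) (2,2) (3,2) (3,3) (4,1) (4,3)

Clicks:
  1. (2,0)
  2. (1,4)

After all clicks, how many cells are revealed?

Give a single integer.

Answer: 7

Derivation:
Click 1 (2,0) count=0: revealed 6 new [(1,0) (1,1) (2,0) (2,1) (3,0) (3,1)] -> total=6
Click 2 (1,4) count=2: revealed 1 new [(1,4)] -> total=7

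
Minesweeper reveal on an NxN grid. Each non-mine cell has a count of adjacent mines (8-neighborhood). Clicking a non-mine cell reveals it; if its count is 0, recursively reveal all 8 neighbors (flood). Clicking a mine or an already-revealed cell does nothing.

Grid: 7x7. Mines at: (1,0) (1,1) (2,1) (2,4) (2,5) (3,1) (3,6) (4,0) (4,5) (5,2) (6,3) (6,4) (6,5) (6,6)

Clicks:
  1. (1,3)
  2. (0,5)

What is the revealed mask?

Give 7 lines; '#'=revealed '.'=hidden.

Click 1 (1,3) count=1: revealed 1 new [(1,3)] -> total=1
Click 2 (0,5) count=0: revealed 9 new [(0,2) (0,3) (0,4) (0,5) (0,6) (1,2) (1,4) (1,5) (1,6)] -> total=10

Answer: ..#####
..#####
.......
.......
.......
.......
.......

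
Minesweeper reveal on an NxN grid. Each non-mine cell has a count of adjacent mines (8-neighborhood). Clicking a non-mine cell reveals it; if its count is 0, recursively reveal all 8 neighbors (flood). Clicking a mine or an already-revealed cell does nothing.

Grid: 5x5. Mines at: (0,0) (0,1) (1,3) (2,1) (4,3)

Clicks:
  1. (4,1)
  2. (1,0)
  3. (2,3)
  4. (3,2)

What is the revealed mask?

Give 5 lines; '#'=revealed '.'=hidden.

Answer: .....
#....
...#.
###..
###..

Derivation:
Click 1 (4,1) count=0: revealed 6 new [(3,0) (3,1) (3,2) (4,0) (4,1) (4,2)] -> total=6
Click 2 (1,0) count=3: revealed 1 new [(1,0)] -> total=7
Click 3 (2,3) count=1: revealed 1 new [(2,3)] -> total=8
Click 4 (3,2) count=2: revealed 0 new [(none)] -> total=8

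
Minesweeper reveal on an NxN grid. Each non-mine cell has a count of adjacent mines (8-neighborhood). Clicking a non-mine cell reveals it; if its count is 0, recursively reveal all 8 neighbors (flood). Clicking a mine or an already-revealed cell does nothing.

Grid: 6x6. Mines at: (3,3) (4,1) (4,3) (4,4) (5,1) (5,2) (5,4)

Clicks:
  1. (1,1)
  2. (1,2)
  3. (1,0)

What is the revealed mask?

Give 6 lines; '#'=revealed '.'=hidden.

Click 1 (1,1) count=0: revealed 23 new [(0,0) (0,1) (0,2) (0,3) (0,4) (0,5) (1,0) (1,1) (1,2) (1,3) (1,4) (1,5) (2,0) (2,1) (2,2) (2,3) (2,4) (2,5) (3,0) (3,1) (3,2) (3,4) (3,5)] -> total=23
Click 2 (1,2) count=0: revealed 0 new [(none)] -> total=23
Click 3 (1,0) count=0: revealed 0 new [(none)] -> total=23

Answer: ######
######
######
###.##
......
......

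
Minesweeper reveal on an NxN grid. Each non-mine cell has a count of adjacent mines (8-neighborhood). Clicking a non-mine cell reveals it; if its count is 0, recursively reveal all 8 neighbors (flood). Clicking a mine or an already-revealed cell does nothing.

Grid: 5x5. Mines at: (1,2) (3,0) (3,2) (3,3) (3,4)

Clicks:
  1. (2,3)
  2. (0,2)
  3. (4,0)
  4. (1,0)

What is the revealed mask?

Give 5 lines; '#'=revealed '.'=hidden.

Answer: ###..
##...
##.#.
.....
#....

Derivation:
Click 1 (2,3) count=4: revealed 1 new [(2,3)] -> total=1
Click 2 (0,2) count=1: revealed 1 new [(0,2)] -> total=2
Click 3 (4,0) count=1: revealed 1 new [(4,0)] -> total=3
Click 4 (1,0) count=0: revealed 6 new [(0,0) (0,1) (1,0) (1,1) (2,0) (2,1)] -> total=9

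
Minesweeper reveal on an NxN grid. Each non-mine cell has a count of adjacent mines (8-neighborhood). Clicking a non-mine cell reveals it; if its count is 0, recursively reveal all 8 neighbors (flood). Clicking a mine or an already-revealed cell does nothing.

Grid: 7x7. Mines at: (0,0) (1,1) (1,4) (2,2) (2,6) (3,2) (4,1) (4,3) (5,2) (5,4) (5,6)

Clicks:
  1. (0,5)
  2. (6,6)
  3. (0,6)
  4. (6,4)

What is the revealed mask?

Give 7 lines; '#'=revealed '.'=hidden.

Click 1 (0,5) count=1: revealed 1 new [(0,5)] -> total=1
Click 2 (6,6) count=1: revealed 1 new [(6,6)] -> total=2
Click 3 (0,6) count=0: revealed 3 new [(0,6) (1,5) (1,6)] -> total=5
Click 4 (6,4) count=1: revealed 1 new [(6,4)] -> total=6

Answer: .....##
.....##
.......
.......
.......
.......
....#.#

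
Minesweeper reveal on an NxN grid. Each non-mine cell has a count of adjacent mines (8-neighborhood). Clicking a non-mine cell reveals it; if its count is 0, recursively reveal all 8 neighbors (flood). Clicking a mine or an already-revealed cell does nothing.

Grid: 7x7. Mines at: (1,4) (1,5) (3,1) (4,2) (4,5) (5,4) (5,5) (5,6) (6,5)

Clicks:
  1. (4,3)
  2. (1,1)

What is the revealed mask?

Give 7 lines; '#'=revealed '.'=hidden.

Answer: ####...
####...
####...
.......
...#...
.......
.......

Derivation:
Click 1 (4,3) count=2: revealed 1 new [(4,3)] -> total=1
Click 2 (1,1) count=0: revealed 12 new [(0,0) (0,1) (0,2) (0,3) (1,0) (1,1) (1,2) (1,3) (2,0) (2,1) (2,2) (2,3)] -> total=13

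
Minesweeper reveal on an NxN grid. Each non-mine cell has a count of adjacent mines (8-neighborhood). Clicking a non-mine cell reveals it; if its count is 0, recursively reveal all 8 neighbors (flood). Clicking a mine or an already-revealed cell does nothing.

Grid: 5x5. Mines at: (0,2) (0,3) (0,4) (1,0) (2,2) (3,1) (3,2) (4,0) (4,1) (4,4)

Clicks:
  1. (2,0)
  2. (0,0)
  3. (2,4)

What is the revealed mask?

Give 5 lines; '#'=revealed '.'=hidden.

Click 1 (2,0) count=2: revealed 1 new [(2,0)] -> total=1
Click 2 (0,0) count=1: revealed 1 new [(0,0)] -> total=2
Click 3 (2,4) count=0: revealed 6 new [(1,3) (1,4) (2,3) (2,4) (3,3) (3,4)] -> total=8

Answer: #....
...##
#..##
...##
.....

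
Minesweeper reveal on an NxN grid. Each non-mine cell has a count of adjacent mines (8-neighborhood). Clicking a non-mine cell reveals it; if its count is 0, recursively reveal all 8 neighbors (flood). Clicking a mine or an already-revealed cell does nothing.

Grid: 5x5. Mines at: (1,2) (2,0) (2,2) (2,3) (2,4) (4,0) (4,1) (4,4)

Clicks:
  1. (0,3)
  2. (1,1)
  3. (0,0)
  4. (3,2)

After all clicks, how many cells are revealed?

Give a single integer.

Answer: 6

Derivation:
Click 1 (0,3) count=1: revealed 1 new [(0,3)] -> total=1
Click 2 (1,1) count=3: revealed 1 new [(1,1)] -> total=2
Click 3 (0,0) count=0: revealed 3 new [(0,0) (0,1) (1,0)] -> total=5
Click 4 (3,2) count=3: revealed 1 new [(3,2)] -> total=6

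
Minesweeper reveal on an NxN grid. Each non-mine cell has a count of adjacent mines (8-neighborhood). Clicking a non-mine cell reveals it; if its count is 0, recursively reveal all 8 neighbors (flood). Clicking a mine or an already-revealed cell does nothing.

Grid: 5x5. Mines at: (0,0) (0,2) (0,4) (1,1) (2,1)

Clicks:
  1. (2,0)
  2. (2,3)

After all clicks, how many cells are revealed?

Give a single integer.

Answer: 17

Derivation:
Click 1 (2,0) count=2: revealed 1 new [(2,0)] -> total=1
Click 2 (2,3) count=0: revealed 16 new [(1,2) (1,3) (1,4) (2,2) (2,3) (2,4) (3,0) (3,1) (3,2) (3,3) (3,4) (4,0) (4,1) (4,2) (4,3) (4,4)] -> total=17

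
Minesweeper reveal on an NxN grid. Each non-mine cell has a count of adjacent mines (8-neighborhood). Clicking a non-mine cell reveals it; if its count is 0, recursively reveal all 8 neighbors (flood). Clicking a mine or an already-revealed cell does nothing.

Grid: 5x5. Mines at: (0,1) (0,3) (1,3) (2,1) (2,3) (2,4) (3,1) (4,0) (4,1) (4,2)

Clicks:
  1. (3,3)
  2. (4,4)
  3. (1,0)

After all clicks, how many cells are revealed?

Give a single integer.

Click 1 (3,3) count=3: revealed 1 new [(3,3)] -> total=1
Click 2 (4,4) count=0: revealed 3 new [(3,4) (4,3) (4,4)] -> total=4
Click 3 (1,0) count=2: revealed 1 new [(1,0)] -> total=5

Answer: 5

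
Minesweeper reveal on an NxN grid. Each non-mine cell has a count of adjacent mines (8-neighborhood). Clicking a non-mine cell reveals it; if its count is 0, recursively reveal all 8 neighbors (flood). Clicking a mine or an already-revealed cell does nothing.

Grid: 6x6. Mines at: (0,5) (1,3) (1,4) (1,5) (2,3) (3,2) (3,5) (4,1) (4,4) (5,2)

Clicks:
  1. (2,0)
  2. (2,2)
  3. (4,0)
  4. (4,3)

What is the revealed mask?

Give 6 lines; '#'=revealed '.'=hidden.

Click 1 (2,0) count=0: revealed 11 new [(0,0) (0,1) (0,2) (1,0) (1,1) (1,2) (2,0) (2,1) (2,2) (3,0) (3,1)] -> total=11
Click 2 (2,2) count=3: revealed 0 new [(none)] -> total=11
Click 3 (4,0) count=1: revealed 1 new [(4,0)] -> total=12
Click 4 (4,3) count=3: revealed 1 new [(4,3)] -> total=13

Answer: ###...
###...
###...
##....
#..#..
......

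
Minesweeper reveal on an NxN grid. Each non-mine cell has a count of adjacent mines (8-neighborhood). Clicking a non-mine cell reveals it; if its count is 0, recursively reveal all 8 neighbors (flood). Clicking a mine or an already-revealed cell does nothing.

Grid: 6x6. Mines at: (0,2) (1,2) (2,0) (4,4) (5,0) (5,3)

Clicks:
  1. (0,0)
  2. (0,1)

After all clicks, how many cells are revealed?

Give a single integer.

Answer: 4

Derivation:
Click 1 (0,0) count=0: revealed 4 new [(0,0) (0,1) (1,0) (1,1)] -> total=4
Click 2 (0,1) count=2: revealed 0 new [(none)] -> total=4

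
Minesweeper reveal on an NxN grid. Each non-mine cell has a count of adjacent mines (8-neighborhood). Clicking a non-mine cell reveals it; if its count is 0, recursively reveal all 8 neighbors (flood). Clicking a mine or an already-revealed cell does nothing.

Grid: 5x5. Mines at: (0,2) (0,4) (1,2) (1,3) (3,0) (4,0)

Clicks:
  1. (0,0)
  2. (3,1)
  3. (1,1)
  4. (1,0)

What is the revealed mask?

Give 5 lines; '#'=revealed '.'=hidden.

Click 1 (0,0) count=0: revealed 6 new [(0,0) (0,1) (1,0) (1,1) (2,0) (2,1)] -> total=6
Click 2 (3,1) count=2: revealed 1 new [(3,1)] -> total=7
Click 3 (1,1) count=2: revealed 0 new [(none)] -> total=7
Click 4 (1,0) count=0: revealed 0 new [(none)] -> total=7

Answer: ##...
##...
##...
.#...
.....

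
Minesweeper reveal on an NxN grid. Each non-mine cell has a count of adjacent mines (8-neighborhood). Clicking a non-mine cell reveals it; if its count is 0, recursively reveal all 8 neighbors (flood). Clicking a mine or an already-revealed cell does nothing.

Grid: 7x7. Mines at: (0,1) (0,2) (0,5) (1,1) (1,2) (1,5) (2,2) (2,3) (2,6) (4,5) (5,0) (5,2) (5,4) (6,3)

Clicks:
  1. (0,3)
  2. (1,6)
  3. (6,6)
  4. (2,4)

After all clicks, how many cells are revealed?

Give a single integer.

Answer: 7

Derivation:
Click 1 (0,3) count=2: revealed 1 new [(0,3)] -> total=1
Click 2 (1,6) count=3: revealed 1 new [(1,6)] -> total=2
Click 3 (6,6) count=0: revealed 4 new [(5,5) (5,6) (6,5) (6,6)] -> total=6
Click 4 (2,4) count=2: revealed 1 new [(2,4)] -> total=7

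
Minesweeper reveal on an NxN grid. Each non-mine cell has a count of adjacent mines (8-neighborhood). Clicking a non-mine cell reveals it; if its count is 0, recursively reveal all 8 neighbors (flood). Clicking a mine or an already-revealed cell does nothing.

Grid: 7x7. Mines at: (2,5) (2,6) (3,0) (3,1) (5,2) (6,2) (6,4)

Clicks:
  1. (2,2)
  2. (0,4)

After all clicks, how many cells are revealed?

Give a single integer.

Click 1 (2,2) count=1: revealed 1 new [(2,2)] -> total=1
Click 2 (0,4) count=0: revealed 34 new [(0,0) (0,1) (0,2) (0,3) (0,4) (0,5) (0,6) (1,0) (1,1) (1,2) (1,3) (1,4) (1,5) (1,6) (2,0) (2,1) (2,3) (2,4) (3,2) (3,3) (3,4) (3,5) (3,6) (4,2) (4,3) (4,4) (4,5) (4,6) (5,3) (5,4) (5,5) (5,6) (6,5) (6,6)] -> total=35

Answer: 35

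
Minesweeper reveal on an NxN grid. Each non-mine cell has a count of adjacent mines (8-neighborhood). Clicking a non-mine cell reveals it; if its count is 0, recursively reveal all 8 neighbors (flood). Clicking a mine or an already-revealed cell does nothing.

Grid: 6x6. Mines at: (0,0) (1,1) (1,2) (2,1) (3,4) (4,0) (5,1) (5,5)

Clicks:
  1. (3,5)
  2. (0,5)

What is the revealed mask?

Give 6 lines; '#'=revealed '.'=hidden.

Click 1 (3,5) count=1: revealed 1 new [(3,5)] -> total=1
Click 2 (0,5) count=0: revealed 9 new [(0,3) (0,4) (0,5) (1,3) (1,4) (1,5) (2,3) (2,4) (2,5)] -> total=10

Answer: ...###
...###
...###
.....#
......
......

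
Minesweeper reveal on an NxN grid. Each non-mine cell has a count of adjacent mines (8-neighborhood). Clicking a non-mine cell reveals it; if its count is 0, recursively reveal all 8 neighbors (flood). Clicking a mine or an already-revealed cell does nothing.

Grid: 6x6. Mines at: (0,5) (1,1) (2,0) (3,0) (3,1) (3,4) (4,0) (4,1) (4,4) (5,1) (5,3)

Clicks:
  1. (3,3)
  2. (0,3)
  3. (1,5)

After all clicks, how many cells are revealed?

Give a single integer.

Answer: 11

Derivation:
Click 1 (3,3) count=2: revealed 1 new [(3,3)] -> total=1
Click 2 (0,3) count=0: revealed 9 new [(0,2) (0,3) (0,4) (1,2) (1,3) (1,4) (2,2) (2,3) (2,4)] -> total=10
Click 3 (1,5) count=1: revealed 1 new [(1,5)] -> total=11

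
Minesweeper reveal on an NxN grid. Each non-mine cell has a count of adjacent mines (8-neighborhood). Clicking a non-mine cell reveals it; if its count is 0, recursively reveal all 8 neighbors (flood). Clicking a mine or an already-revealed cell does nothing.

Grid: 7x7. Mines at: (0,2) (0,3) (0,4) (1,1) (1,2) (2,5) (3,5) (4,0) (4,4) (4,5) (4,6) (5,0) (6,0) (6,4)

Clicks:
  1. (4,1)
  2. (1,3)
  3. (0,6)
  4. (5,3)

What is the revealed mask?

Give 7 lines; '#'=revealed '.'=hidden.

Answer: .....##
...#.##
.......
.......
.#.....
...#...
.......

Derivation:
Click 1 (4,1) count=2: revealed 1 new [(4,1)] -> total=1
Click 2 (1,3) count=4: revealed 1 new [(1,3)] -> total=2
Click 3 (0,6) count=0: revealed 4 new [(0,5) (0,6) (1,5) (1,6)] -> total=6
Click 4 (5,3) count=2: revealed 1 new [(5,3)] -> total=7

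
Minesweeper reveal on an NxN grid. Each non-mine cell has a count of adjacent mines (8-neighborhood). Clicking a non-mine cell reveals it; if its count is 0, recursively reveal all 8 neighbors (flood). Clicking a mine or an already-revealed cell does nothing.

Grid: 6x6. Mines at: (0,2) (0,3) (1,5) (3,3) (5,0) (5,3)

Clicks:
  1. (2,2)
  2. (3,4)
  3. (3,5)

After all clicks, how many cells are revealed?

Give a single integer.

Answer: 9

Derivation:
Click 1 (2,2) count=1: revealed 1 new [(2,2)] -> total=1
Click 2 (3,4) count=1: revealed 1 new [(3,4)] -> total=2
Click 3 (3,5) count=0: revealed 7 new [(2,4) (2,5) (3,5) (4,4) (4,5) (5,4) (5,5)] -> total=9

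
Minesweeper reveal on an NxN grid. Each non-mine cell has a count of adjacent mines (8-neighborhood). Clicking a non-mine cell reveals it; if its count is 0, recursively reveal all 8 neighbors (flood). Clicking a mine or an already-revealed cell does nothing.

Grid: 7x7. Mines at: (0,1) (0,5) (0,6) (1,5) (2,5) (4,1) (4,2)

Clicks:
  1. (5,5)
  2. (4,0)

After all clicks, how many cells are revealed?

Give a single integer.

Click 1 (5,5) count=0: revealed 22 new [(3,3) (3,4) (3,5) (3,6) (4,3) (4,4) (4,5) (4,6) (5,0) (5,1) (5,2) (5,3) (5,4) (5,5) (5,6) (6,0) (6,1) (6,2) (6,3) (6,4) (6,5) (6,6)] -> total=22
Click 2 (4,0) count=1: revealed 1 new [(4,0)] -> total=23

Answer: 23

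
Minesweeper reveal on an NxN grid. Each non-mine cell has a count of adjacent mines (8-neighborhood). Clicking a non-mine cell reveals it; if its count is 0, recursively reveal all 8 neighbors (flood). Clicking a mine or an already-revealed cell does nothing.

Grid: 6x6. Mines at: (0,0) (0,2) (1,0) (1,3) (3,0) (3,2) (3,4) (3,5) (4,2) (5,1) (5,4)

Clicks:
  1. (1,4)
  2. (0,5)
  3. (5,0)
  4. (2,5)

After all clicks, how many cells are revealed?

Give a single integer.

Click 1 (1,4) count=1: revealed 1 new [(1,4)] -> total=1
Click 2 (0,5) count=0: revealed 5 new [(0,4) (0,5) (1,5) (2,4) (2,5)] -> total=6
Click 3 (5,0) count=1: revealed 1 new [(5,0)] -> total=7
Click 4 (2,5) count=2: revealed 0 new [(none)] -> total=7

Answer: 7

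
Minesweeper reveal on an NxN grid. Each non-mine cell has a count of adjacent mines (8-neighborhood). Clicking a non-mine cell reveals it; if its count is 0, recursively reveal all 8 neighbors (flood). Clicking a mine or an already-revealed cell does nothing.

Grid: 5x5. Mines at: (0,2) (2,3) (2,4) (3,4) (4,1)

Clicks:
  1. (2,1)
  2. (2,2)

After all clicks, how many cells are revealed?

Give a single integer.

Answer: 11

Derivation:
Click 1 (2,1) count=0: revealed 11 new [(0,0) (0,1) (1,0) (1,1) (1,2) (2,0) (2,1) (2,2) (3,0) (3,1) (3,2)] -> total=11
Click 2 (2,2) count=1: revealed 0 new [(none)] -> total=11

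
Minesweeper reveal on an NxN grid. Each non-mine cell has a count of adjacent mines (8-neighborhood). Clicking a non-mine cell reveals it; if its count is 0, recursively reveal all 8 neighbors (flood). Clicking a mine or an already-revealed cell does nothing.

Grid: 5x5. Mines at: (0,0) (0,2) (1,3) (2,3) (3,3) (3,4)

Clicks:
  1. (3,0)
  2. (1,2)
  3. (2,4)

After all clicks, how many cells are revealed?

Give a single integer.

Click 1 (3,0) count=0: revealed 12 new [(1,0) (1,1) (1,2) (2,0) (2,1) (2,2) (3,0) (3,1) (3,2) (4,0) (4,1) (4,2)] -> total=12
Click 2 (1,2) count=3: revealed 0 new [(none)] -> total=12
Click 3 (2,4) count=4: revealed 1 new [(2,4)] -> total=13

Answer: 13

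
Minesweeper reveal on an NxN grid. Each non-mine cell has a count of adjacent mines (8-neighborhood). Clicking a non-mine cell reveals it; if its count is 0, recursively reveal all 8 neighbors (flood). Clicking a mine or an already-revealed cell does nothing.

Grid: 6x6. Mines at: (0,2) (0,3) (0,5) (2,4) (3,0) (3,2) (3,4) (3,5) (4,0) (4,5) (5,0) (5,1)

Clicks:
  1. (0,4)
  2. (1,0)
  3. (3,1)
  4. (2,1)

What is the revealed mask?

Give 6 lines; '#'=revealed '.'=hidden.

Click 1 (0,4) count=2: revealed 1 new [(0,4)] -> total=1
Click 2 (1,0) count=0: revealed 6 new [(0,0) (0,1) (1,0) (1,1) (2,0) (2,1)] -> total=7
Click 3 (3,1) count=3: revealed 1 new [(3,1)] -> total=8
Click 4 (2,1) count=2: revealed 0 new [(none)] -> total=8

Answer: ##..#.
##....
##....
.#....
......
......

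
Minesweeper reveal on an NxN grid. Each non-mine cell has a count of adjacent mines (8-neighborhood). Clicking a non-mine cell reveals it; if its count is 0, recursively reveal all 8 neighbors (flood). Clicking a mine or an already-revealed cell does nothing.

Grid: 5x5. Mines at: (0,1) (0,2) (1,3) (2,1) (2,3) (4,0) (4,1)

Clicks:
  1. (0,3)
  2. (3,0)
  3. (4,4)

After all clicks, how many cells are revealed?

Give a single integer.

Answer: 8

Derivation:
Click 1 (0,3) count=2: revealed 1 new [(0,3)] -> total=1
Click 2 (3,0) count=3: revealed 1 new [(3,0)] -> total=2
Click 3 (4,4) count=0: revealed 6 new [(3,2) (3,3) (3,4) (4,2) (4,3) (4,4)] -> total=8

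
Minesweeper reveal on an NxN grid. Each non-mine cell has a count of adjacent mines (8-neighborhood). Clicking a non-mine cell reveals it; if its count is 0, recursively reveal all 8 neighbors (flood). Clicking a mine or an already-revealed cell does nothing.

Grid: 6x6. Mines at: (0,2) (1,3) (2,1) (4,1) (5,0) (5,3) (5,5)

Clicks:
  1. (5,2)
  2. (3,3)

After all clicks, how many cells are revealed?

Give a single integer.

Answer: 17

Derivation:
Click 1 (5,2) count=2: revealed 1 new [(5,2)] -> total=1
Click 2 (3,3) count=0: revealed 16 new [(0,4) (0,5) (1,4) (1,5) (2,2) (2,3) (2,4) (2,5) (3,2) (3,3) (3,4) (3,5) (4,2) (4,3) (4,4) (4,5)] -> total=17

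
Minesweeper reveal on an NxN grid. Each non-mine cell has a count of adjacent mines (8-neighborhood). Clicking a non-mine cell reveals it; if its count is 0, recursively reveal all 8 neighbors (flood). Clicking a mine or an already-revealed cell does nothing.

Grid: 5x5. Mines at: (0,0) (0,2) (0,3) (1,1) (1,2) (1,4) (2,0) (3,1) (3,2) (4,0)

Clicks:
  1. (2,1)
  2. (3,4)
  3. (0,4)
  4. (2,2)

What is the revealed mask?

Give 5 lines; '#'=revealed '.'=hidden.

Click 1 (2,1) count=5: revealed 1 new [(2,1)] -> total=1
Click 2 (3,4) count=0: revealed 6 new [(2,3) (2,4) (3,3) (3,4) (4,3) (4,4)] -> total=7
Click 3 (0,4) count=2: revealed 1 new [(0,4)] -> total=8
Click 4 (2,2) count=4: revealed 1 new [(2,2)] -> total=9

Answer: ....#
.....
.####
...##
...##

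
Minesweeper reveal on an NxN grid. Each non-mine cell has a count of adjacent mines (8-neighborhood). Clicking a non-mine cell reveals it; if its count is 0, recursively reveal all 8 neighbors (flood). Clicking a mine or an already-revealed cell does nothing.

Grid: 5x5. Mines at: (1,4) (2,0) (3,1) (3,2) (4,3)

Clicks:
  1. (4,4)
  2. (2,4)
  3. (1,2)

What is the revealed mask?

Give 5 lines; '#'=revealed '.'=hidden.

Click 1 (4,4) count=1: revealed 1 new [(4,4)] -> total=1
Click 2 (2,4) count=1: revealed 1 new [(2,4)] -> total=2
Click 3 (1,2) count=0: revealed 11 new [(0,0) (0,1) (0,2) (0,3) (1,0) (1,1) (1,2) (1,3) (2,1) (2,2) (2,3)] -> total=13

Answer: ####.
####.
.####
.....
....#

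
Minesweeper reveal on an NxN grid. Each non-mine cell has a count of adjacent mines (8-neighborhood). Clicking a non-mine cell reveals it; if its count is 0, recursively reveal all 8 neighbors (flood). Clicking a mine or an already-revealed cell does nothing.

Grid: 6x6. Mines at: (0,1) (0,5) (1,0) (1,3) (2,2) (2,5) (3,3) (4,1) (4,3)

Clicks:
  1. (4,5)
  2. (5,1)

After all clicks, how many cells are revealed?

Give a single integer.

Click 1 (4,5) count=0: revealed 6 new [(3,4) (3,5) (4,4) (4,5) (5,4) (5,5)] -> total=6
Click 2 (5,1) count=1: revealed 1 new [(5,1)] -> total=7

Answer: 7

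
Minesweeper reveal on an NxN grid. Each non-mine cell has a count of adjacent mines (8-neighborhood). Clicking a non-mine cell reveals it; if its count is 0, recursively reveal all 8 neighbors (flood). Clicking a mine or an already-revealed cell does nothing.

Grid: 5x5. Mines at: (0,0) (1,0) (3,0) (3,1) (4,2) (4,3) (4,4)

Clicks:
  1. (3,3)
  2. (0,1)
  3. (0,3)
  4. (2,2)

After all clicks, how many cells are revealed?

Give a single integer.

Answer: 15

Derivation:
Click 1 (3,3) count=3: revealed 1 new [(3,3)] -> total=1
Click 2 (0,1) count=2: revealed 1 new [(0,1)] -> total=2
Click 3 (0,3) count=0: revealed 13 new [(0,2) (0,3) (0,4) (1,1) (1,2) (1,3) (1,4) (2,1) (2,2) (2,3) (2,4) (3,2) (3,4)] -> total=15
Click 4 (2,2) count=1: revealed 0 new [(none)] -> total=15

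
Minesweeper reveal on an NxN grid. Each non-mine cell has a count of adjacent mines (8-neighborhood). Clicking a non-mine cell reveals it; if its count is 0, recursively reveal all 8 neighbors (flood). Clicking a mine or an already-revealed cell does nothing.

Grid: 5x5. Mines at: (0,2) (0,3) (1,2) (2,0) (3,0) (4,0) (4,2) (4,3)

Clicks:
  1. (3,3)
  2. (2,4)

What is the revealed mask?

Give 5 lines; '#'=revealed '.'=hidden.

Answer: .....
...##
...##
...##
.....

Derivation:
Click 1 (3,3) count=2: revealed 1 new [(3,3)] -> total=1
Click 2 (2,4) count=0: revealed 5 new [(1,3) (1,4) (2,3) (2,4) (3,4)] -> total=6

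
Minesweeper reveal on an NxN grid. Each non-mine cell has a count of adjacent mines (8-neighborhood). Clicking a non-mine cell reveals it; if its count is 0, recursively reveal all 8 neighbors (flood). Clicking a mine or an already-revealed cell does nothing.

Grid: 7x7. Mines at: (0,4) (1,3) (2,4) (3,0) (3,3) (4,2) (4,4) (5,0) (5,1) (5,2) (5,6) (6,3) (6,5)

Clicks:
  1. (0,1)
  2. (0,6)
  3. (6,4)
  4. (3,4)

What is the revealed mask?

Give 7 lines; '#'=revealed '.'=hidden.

Answer: ###..##
###..##
###..##
....###
.....##
.......
....#..

Derivation:
Click 1 (0,1) count=0: revealed 9 new [(0,0) (0,1) (0,2) (1,0) (1,1) (1,2) (2,0) (2,1) (2,2)] -> total=9
Click 2 (0,6) count=0: revealed 10 new [(0,5) (0,6) (1,5) (1,6) (2,5) (2,6) (3,5) (3,6) (4,5) (4,6)] -> total=19
Click 3 (6,4) count=2: revealed 1 new [(6,4)] -> total=20
Click 4 (3,4) count=3: revealed 1 new [(3,4)] -> total=21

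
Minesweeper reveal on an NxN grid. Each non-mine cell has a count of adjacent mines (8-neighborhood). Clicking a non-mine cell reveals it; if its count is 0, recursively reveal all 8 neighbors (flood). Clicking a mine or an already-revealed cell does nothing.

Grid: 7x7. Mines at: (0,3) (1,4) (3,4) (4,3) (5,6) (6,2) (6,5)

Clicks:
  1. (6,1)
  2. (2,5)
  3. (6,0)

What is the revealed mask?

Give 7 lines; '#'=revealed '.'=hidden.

Answer: ###....
####...
####.#.
####...
###....
###....
##.....

Derivation:
Click 1 (6,1) count=1: revealed 1 new [(6,1)] -> total=1
Click 2 (2,5) count=2: revealed 1 new [(2,5)] -> total=2
Click 3 (6,0) count=0: revealed 22 new [(0,0) (0,1) (0,2) (1,0) (1,1) (1,2) (1,3) (2,0) (2,1) (2,2) (2,3) (3,0) (3,1) (3,2) (3,3) (4,0) (4,1) (4,2) (5,0) (5,1) (5,2) (6,0)] -> total=24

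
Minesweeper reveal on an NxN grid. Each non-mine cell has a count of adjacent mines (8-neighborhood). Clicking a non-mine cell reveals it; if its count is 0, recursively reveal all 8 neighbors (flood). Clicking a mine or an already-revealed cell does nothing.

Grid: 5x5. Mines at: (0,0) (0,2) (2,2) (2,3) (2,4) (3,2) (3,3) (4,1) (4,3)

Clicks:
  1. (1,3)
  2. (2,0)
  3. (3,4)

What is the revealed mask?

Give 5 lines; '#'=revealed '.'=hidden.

Click 1 (1,3) count=4: revealed 1 new [(1,3)] -> total=1
Click 2 (2,0) count=0: revealed 6 new [(1,0) (1,1) (2,0) (2,1) (3,0) (3,1)] -> total=7
Click 3 (3,4) count=4: revealed 1 new [(3,4)] -> total=8

Answer: .....
##.#.
##...
##..#
.....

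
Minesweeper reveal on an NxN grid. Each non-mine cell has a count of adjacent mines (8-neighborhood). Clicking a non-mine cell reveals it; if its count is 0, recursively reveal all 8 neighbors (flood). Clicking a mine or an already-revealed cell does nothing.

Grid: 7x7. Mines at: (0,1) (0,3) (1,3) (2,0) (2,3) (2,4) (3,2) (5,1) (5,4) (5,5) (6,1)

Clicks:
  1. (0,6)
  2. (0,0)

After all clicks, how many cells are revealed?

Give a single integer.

Answer: 13

Derivation:
Click 1 (0,6) count=0: revealed 12 new [(0,4) (0,5) (0,6) (1,4) (1,5) (1,6) (2,5) (2,6) (3,5) (3,6) (4,5) (4,6)] -> total=12
Click 2 (0,0) count=1: revealed 1 new [(0,0)] -> total=13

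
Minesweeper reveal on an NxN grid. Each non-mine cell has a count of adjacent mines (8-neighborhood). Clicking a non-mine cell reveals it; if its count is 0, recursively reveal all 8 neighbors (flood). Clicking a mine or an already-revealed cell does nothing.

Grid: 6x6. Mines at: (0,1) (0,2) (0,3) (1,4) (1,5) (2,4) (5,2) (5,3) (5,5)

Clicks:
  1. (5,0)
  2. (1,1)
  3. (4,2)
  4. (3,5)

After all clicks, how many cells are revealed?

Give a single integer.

Click 1 (5,0) count=0: revealed 18 new [(1,0) (1,1) (1,2) (1,3) (2,0) (2,1) (2,2) (2,3) (3,0) (3,1) (3,2) (3,3) (4,0) (4,1) (4,2) (4,3) (5,0) (5,1)] -> total=18
Click 2 (1,1) count=2: revealed 0 new [(none)] -> total=18
Click 3 (4,2) count=2: revealed 0 new [(none)] -> total=18
Click 4 (3,5) count=1: revealed 1 new [(3,5)] -> total=19

Answer: 19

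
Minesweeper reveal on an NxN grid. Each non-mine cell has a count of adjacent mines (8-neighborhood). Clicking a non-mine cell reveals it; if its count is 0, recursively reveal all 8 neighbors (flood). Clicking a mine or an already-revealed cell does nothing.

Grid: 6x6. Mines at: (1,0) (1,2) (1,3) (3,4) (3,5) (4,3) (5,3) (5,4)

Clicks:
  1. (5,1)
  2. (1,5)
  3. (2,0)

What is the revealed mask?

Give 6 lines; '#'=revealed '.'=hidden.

Click 1 (5,1) count=0: revealed 12 new [(2,0) (2,1) (2,2) (3,0) (3,1) (3,2) (4,0) (4,1) (4,2) (5,0) (5,1) (5,2)] -> total=12
Click 2 (1,5) count=0: revealed 6 new [(0,4) (0,5) (1,4) (1,5) (2,4) (2,5)] -> total=18
Click 3 (2,0) count=1: revealed 0 new [(none)] -> total=18

Answer: ....##
....##
###.##
###...
###...
###...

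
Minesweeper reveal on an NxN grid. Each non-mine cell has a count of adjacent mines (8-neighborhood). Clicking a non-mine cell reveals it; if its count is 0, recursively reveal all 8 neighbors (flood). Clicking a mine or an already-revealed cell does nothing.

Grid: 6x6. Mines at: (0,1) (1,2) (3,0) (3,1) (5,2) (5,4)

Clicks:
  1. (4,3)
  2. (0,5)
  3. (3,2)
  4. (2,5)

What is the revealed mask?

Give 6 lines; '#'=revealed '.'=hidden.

Answer: ...###
...###
..####
..####
..####
......

Derivation:
Click 1 (4,3) count=2: revealed 1 new [(4,3)] -> total=1
Click 2 (0,5) count=0: revealed 17 new [(0,3) (0,4) (0,5) (1,3) (1,4) (1,5) (2,2) (2,3) (2,4) (2,5) (3,2) (3,3) (3,4) (3,5) (4,2) (4,4) (4,5)] -> total=18
Click 3 (3,2) count=1: revealed 0 new [(none)] -> total=18
Click 4 (2,5) count=0: revealed 0 new [(none)] -> total=18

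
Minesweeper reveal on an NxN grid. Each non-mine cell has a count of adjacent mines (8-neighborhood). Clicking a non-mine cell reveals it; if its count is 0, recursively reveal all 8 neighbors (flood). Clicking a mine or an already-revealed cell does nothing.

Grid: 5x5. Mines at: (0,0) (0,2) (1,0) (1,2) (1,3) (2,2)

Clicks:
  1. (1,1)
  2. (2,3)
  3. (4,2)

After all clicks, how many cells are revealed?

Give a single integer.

Answer: 15

Derivation:
Click 1 (1,1) count=5: revealed 1 new [(1,1)] -> total=1
Click 2 (2,3) count=3: revealed 1 new [(2,3)] -> total=2
Click 3 (4,2) count=0: revealed 13 new [(2,0) (2,1) (2,4) (3,0) (3,1) (3,2) (3,3) (3,4) (4,0) (4,1) (4,2) (4,3) (4,4)] -> total=15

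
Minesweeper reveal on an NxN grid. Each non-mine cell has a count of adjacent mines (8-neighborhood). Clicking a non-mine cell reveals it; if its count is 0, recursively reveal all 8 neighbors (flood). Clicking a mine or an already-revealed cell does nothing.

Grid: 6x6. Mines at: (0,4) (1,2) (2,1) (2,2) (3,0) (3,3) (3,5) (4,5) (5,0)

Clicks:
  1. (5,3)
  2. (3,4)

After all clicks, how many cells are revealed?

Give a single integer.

Answer: 9

Derivation:
Click 1 (5,3) count=0: revealed 8 new [(4,1) (4,2) (4,3) (4,4) (5,1) (5,2) (5,3) (5,4)] -> total=8
Click 2 (3,4) count=3: revealed 1 new [(3,4)] -> total=9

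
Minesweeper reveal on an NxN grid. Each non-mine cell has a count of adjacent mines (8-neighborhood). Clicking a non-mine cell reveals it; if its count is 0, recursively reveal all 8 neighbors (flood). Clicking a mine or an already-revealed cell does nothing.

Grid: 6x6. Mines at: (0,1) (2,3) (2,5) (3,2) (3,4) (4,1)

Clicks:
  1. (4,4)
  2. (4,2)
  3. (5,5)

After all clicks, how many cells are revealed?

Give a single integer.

Answer: 8

Derivation:
Click 1 (4,4) count=1: revealed 1 new [(4,4)] -> total=1
Click 2 (4,2) count=2: revealed 1 new [(4,2)] -> total=2
Click 3 (5,5) count=0: revealed 6 new [(4,3) (4,5) (5,2) (5,3) (5,4) (5,5)] -> total=8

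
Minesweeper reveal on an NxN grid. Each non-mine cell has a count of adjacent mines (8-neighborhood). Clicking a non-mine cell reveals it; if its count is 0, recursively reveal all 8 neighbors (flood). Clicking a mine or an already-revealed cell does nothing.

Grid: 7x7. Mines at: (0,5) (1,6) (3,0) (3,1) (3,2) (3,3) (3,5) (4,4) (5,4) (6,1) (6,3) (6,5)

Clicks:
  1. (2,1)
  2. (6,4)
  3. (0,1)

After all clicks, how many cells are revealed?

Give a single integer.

Click 1 (2,1) count=3: revealed 1 new [(2,1)] -> total=1
Click 2 (6,4) count=3: revealed 1 new [(6,4)] -> total=2
Click 3 (0,1) count=0: revealed 14 new [(0,0) (0,1) (0,2) (0,3) (0,4) (1,0) (1,1) (1,2) (1,3) (1,4) (2,0) (2,2) (2,3) (2,4)] -> total=16

Answer: 16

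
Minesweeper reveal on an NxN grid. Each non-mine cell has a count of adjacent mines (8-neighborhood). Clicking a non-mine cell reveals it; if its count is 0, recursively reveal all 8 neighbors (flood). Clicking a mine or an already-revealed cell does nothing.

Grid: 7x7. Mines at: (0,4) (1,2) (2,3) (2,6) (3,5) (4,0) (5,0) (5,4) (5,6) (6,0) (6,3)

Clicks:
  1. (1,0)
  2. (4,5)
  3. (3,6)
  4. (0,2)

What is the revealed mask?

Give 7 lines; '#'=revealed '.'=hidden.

Click 1 (1,0) count=0: revealed 8 new [(0,0) (0,1) (1,0) (1,1) (2,0) (2,1) (3,0) (3,1)] -> total=8
Click 2 (4,5) count=3: revealed 1 new [(4,5)] -> total=9
Click 3 (3,6) count=2: revealed 1 new [(3,6)] -> total=10
Click 4 (0,2) count=1: revealed 1 new [(0,2)] -> total=11

Answer: ###....
##.....
##.....
##....#
.....#.
.......
.......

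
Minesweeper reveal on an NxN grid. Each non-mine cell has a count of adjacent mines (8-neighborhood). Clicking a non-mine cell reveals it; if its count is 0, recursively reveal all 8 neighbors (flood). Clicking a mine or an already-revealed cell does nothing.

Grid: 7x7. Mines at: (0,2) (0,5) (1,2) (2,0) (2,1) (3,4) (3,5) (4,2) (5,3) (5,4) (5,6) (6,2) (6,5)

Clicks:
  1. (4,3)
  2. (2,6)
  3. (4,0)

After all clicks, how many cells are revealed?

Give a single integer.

Answer: 10

Derivation:
Click 1 (4,3) count=4: revealed 1 new [(4,3)] -> total=1
Click 2 (2,6) count=1: revealed 1 new [(2,6)] -> total=2
Click 3 (4,0) count=0: revealed 8 new [(3,0) (3,1) (4,0) (4,1) (5,0) (5,1) (6,0) (6,1)] -> total=10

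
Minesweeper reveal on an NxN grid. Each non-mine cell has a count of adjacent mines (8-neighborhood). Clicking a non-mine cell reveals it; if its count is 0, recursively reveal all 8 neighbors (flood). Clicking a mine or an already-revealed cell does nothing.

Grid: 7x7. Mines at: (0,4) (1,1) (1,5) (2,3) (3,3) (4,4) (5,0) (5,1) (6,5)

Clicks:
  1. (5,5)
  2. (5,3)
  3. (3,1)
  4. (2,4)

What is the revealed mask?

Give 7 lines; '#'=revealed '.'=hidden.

Answer: .......
.......
###.#..
###....
###....
...#.#.
.......

Derivation:
Click 1 (5,5) count=2: revealed 1 new [(5,5)] -> total=1
Click 2 (5,3) count=1: revealed 1 new [(5,3)] -> total=2
Click 3 (3,1) count=0: revealed 9 new [(2,0) (2,1) (2,2) (3,0) (3,1) (3,2) (4,0) (4,1) (4,2)] -> total=11
Click 4 (2,4) count=3: revealed 1 new [(2,4)] -> total=12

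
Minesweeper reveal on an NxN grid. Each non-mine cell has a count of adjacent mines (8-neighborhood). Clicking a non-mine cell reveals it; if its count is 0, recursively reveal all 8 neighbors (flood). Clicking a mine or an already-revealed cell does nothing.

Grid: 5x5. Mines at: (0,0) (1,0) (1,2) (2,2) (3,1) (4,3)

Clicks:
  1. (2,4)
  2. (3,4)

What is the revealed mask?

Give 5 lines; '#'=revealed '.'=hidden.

Answer: ...##
...##
...##
...##
.....

Derivation:
Click 1 (2,4) count=0: revealed 8 new [(0,3) (0,4) (1,3) (1,4) (2,3) (2,4) (3,3) (3,4)] -> total=8
Click 2 (3,4) count=1: revealed 0 new [(none)] -> total=8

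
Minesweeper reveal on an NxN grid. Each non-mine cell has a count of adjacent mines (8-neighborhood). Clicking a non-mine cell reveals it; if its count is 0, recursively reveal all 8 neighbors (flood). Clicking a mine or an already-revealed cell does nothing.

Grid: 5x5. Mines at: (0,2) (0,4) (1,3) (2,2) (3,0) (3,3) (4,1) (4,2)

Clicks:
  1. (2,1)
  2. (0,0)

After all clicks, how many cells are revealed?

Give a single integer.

Click 1 (2,1) count=2: revealed 1 new [(2,1)] -> total=1
Click 2 (0,0) count=0: revealed 5 new [(0,0) (0,1) (1,0) (1,1) (2,0)] -> total=6

Answer: 6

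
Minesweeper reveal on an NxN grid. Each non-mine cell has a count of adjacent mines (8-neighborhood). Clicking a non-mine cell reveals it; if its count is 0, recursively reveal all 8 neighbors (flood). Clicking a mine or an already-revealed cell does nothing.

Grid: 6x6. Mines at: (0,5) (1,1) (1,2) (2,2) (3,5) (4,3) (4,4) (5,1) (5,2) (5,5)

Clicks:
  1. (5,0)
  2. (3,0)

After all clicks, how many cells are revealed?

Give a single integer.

Answer: 7

Derivation:
Click 1 (5,0) count=1: revealed 1 new [(5,0)] -> total=1
Click 2 (3,0) count=0: revealed 6 new [(2,0) (2,1) (3,0) (3,1) (4,0) (4,1)] -> total=7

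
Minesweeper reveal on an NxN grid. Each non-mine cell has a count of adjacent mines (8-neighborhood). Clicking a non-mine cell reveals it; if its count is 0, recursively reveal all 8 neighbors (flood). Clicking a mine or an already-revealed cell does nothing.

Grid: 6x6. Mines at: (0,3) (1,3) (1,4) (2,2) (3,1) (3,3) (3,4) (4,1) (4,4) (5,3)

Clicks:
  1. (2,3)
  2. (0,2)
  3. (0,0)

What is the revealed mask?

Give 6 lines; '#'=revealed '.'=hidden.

Answer: ###...
###...
##.#..
......
......
......

Derivation:
Click 1 (2,3) count=5: revealed 1 new [(2,3)] -> total=1
Click 2 (0,2) count=2: revealed 1 new [(0,2)] -> total=2
Click 3 (0,0) count=0: revealed 7 new [(0,0) (0,1) (1,0) (1,1) (1,2) (2,0) (2,1)] -> total=9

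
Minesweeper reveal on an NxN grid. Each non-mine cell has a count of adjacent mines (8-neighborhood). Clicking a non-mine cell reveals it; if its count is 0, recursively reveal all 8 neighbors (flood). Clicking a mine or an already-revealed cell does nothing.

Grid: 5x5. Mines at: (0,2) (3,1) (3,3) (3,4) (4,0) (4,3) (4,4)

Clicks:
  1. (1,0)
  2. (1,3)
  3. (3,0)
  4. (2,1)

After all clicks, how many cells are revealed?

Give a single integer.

Answer: 8

Derivation:
Click 1 (1,0) count=0: revealed 6 new [(0,0) (0,1) (1,0) (1,1) (2,0) (2,1)] -> total=6
Click 2 (1,3) count=1: revealed 1 new [(1,3)] -> total=7
Click 3 (3,0) count=2: revealed 1 new [(3,0)] -> total=8
Click 4 (2,1) count=1: revealed 0 new [(none)] -> total=8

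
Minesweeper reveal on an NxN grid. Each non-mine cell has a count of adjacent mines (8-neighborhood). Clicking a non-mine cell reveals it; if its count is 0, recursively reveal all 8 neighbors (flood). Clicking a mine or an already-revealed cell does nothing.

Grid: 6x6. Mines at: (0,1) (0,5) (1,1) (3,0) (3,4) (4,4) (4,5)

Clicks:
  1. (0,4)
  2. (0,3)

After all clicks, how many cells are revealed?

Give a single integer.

Click 1 (0,4) count=1: revealed 1 new [(0,4)] -> total=1
Click 2 (0,3) count=0: revealed 8 new [(0,2) (0,3) (1,2) (1,3) (1,4) (2,2) (2,3) (2,4)] -> total=9

Answer: 9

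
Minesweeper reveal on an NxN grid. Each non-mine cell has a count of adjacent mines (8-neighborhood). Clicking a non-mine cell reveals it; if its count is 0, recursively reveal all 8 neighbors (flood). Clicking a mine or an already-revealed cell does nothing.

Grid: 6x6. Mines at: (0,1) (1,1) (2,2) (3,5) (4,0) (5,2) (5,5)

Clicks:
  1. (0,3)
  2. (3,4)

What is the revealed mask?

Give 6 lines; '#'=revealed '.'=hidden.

Answer: ..####
..####
...###
....#.
......
......

Derivation:
Click 1 (0,3) count=0: revealed 11 new [(0,2) (0,3) (0,4) (0,5) (1,2) (1,3) (1,4) (1,5) (2,3) (2,4) (2,5)] -> total=11
Click 2 (3,4) count=1: revealed 1 new [(3,4)] -> total=12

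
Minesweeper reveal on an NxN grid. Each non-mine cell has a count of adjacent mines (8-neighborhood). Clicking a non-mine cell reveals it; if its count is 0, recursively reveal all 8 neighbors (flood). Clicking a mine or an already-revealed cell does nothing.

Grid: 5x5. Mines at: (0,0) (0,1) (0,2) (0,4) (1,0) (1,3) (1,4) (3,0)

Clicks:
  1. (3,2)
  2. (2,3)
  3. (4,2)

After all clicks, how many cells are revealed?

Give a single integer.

Answer: 12

Derivation:
Click 1 (3,2) count=0: revealed 12 new [(2,1) (2,2) (2,3) (2,4) (3,1) (3,2) (3,3) (3,4) (4,1) (4,2) (4,3) (4,4)] -> total=12
Click 2 (2,3) count=2: revealed 0 new [(none)] -> total=12
Click 3 (4,2) count=0: revealed 0 new [(none)] -> total=12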